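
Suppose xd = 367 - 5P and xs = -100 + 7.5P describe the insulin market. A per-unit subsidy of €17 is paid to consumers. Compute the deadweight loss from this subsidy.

Pre-subsidy: 367 - 5P = -100 + 7.5P gives P* = 37.36, x* = 180.2.
With the rebate, buyers effectively pay Pb = Ps − 17, where Ps is the price sellers receive.
Demand in terms of Ps becomes xd = 367 − 5(Ps − 17) = 452 - 5Ps. Setting this equal to supply: 452 - 5Ps = -100 + 7.5Ps, so Ps = 44.16.
Buyers pay Pb = 44.16 − 17 = 27.16; x' = -100 + 7.5·44.16 = 231.2.
The subsidy expands output by 231.2 − 180.2 = 51 past the efficient level; on those units the gap between marginal cost and willingness to pay runs from 0 up to 17.
DWL = ½ × 17 × 51 = 433.5.

Deadweight loss = €433.5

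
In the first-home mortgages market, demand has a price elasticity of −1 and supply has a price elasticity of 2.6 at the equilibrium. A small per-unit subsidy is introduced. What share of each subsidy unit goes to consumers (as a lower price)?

Consumer share = 13/18

For a small subsidy around the equilibrium, the benefit split depends on the relative slopes, which at a point are proportional to the elasticities.
Buyer share = εs/(εs + |εd|) = 2.6/(2.6 + 1) = 13/18; seller share = |εd|/(εs + |εd|) = 5/18.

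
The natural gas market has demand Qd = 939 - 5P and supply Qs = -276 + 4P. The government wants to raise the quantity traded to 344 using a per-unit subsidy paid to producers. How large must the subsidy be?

Required subsidy s = 36 per unit

At Q = 344, invert demand for the buyer price: Pb = (939 − 344)/5 = 119; invert supply for the seller price: Ps = (344 − (-276))/4 = 155.
The subsidy must fill the gap: s = Ps − Pb = 155 − 119 = 36.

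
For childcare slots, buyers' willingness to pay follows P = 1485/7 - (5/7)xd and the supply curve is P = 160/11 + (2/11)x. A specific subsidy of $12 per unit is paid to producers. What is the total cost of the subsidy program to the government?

Government cost = 64556/23

Pre-subsidy: 1485/7 - (5/7)x = 160/11 + (2/11)x gives x* = 15215/69 and P* = 3770/69.
With the subsidy, sellers receive Ps = Pb + 12 for each unit, where Pb is the price buyers pay.
On the curves, Pb = 1485/7 - (5/7)x and Ps = 160/11 + (2/11)x; the wedge Ps − Pb = 12 gives 160/11 + (2/11)x − (1485/7 - (5/7)x) = 12, so x' = 16139/69.
Then Pb = 1485/7 − (5/7)·(16139/69) = 3110/69 and Ps = 160/11 + (2/11)·(16139/69) = 3938/69.
Government outlay = subsidy × quantity = 12 × 16139/69 = 64556/23.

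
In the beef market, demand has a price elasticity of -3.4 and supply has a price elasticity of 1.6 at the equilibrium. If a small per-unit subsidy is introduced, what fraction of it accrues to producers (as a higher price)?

For a small subsidy around the equilibrium, the benefit split depends on the relative slopes, which at a point are proportional to the elasticities.
Buyer share = εs/(εs + |εd|) = 1.6/(1.6 + 3.4) = 0.32; seller share = |εd|/(εs + |εd|) = 0.68.
So producers capture 0.68 of the subsidy.

Producer share = 0.68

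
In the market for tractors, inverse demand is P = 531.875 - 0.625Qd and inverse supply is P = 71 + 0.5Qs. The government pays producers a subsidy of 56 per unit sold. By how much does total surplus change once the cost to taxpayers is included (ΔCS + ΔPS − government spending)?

Net change in total surplus = -12544/9

Pre-subsidy: 531.875 - 0.625Q = 71 + 0.5Q gives Q* = 1229/3 and P* = 1655/6.
With the subsidy, sellers receive Ps = Pb + 56 for each unit, where Pb is the price buyers pay.
On the curves, Pb = 531.875 - 0.625Q and Ps = 71 + 0.5Q; the wedge Ps − Pb = 56 gives 71 + 0.5Q − (531.875 - 0.625Q) = 56, so Q' = 4135/9.
Then Pb = 531.875 − 0.625·(4135/9) = 4405/18 and Ps = 71 + 0.5·(4135/9) = 5413/18.
ΔCS = ½(1229/3 + 4135/9)(1655/6 − 4405/18) = 1095080/81; ΔPS = ½(1229/3 + 4135/9)(5413/18 − 1655/6) = 876064/81.
Government spending = 56 × 4135/9 = 231560/9.
Net change = 1095080/81 + 876064/81 − 231560/9 = -12544/9. The loss equals the DWL triangle ½·56·448/9.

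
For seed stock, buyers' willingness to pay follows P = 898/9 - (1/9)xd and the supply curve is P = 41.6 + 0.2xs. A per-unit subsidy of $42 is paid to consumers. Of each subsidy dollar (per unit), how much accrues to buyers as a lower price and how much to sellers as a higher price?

Pre-subsidy: 898/9 - (1/9)x = 41.6 + 0.2x gives x* = 187 and P* = 79.
With the rebate, buyers effectively pay Pb = Ps − 42, where Ps is the price sellers receive.
On the curves, Pb = 898/9 - (1/9)x and Ps = 41.6 + 0.2x; the wedge Ps − Pb = 42 gives 41.6 + 0.2x − (898/9 - (1/9)x) = 42, so x' = 322.
Then Pb = 898/9 − (1/9)·322 = 64 and Ps = 41.6 + 0.2·322 = 106.
Buyers' price falls by P* − Pb = 79 − 64 = 15; sellers' price rises by Ps − P* = 106 − 79 = 27.

Buyers gain $15 per unit; sellers gain $27 per unit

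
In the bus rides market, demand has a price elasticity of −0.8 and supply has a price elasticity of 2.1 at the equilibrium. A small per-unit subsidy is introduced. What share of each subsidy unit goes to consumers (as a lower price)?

Consumer share = 21/29

For a small subsidy around the equilibrium, the benefit split depends on the relative slopes, which at a point are proportional to the elasticities.
Buyer share = εs/(εs + |εd|) = 2.1/(2.1 + 0.8) = 21/29; seller share = |εd|/(εs + |εd|) = 8/29.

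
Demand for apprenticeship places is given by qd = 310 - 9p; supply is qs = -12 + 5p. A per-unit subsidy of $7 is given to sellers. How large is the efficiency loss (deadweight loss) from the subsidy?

Deadweight loss = $78.75

Pre-subsidy: 310 - 9p = -12 + 5p gives p* = 23, q* = 103.
With the subsidy, sellers receive ps = pb + 7 for each unit, where pb is the price buyers pay.
Supply in terms of pb becomes qs = -12 + 5(pb + 7) = 23 + 5pb. Setting this equal to demand: 310 - 9pb = 23 + 5pb, so pb = 20.5.
Sellers receive ps = 20.5 + 7 = 27.5; q' = 310 − 9·20.5 = 125.5.
The subsidy expands output by 125.5 − 103 = 22.5 past the efficient level; on those units the gap between marginal cost and willingness to pay runs from 0 up to 7.
DWL = ½ × 7 × 22.5 = 78.75.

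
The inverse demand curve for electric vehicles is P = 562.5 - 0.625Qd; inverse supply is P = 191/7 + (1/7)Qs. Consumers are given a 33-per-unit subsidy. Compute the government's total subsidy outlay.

Pre-subsidy: 562.5 - 0.625Q = 191/7 + (1/7)Q gives Q* = 29972/43 and P* = 5455/43.
With the rebate, buyers effectively pay Pb = Ps − 33, where Ps is the price sellers receive.
On the curves, Pb = 562.5 - 0.625Q and Ps = 191/7 + (1/7)Q; the wedge Ps − Pb = 33 gives 191/7 + (1/7)Q − (562.5 - 0.625Q) = 33, so Q' = 740.
Then Pb = 562.5 − 0.625·740 = 100 and Ps = 191/7 + (1/7)·740 = 133.
Government outlay = subsidy × quantity = 33 × 740 = 24420.

Government cost = 24420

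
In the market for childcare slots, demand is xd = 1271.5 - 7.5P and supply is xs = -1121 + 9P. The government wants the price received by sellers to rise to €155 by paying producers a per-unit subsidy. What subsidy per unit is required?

At a seller price of 155, quantity supplied is -1121 + 9·155 = 274.
Buyers absorb 274 only when they pay Pb with 1271.5 − 7.5·Pb = 274, i.e. Pb = 133.
s = Ps − Pb = 155 − 133 = 22.

Required subsidy s = €22 per unit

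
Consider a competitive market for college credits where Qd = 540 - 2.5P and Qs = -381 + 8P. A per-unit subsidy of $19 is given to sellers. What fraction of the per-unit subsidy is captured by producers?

Producer share = 5/21

Pre-subsidy: 540 - 2.5P = -381 + 8P gives P* = 614/7, Q* = 2245/7.
With the subsidy, sellers receive Ps = Pb + 19 for each unit, where Pb is the price buyers pay.
Supply in terms of Pb becomes Qs = -381 + 8(Pb + 19) = -229 + 8Pb. Setting this equal to demand: 540 - 2.5Pb = -229 + 8Pb, so Pb = 1538/21.
Sellers receive Ps = 1538/21 + 19 = 1937/21; Q' = 540 − 2.5·(1538/21) = 7495/21.
Buyers' price falls by P* − Pb = 614/7 − 1538/21 = 304/21; sellers' price rises by Ps − P* = 1937/21 − 614/7 = 95/21.
So producers capture (95/21)/19 = 5/21 of each unit of subsidy.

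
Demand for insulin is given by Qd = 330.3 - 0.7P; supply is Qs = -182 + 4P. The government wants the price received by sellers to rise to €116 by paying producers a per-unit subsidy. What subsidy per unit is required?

Required subsidy s = €47 per unit

At a seller price of 116, quantity supplied is -182 + 4·116 = 282.
Buyers absorb 282 only when they pay Pb with 330.3 − 0.7·Pb = 282, i.e. Pb = 69.
s = Ps − Pb = 116 − 69 = 47.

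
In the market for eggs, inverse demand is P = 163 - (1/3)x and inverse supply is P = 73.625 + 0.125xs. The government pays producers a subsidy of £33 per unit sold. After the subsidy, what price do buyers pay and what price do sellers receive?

Pre-subsidy: 163 - (1/3)x = 73.625 + 0.125x gives x* = 195 and P* = 98.
With the subsidy, sellers receive Ps = Pb + 33 for each unit, where Pb is the price buyers pay.
On the curves, Pb = 163 - (1/3)x and Ps = 73.625 + 0.125x; the wedge Ps − Pb = 33 gives 73.625 + 0.125x − (163 - (1/3)x) = 33, so x' = 267.
Then Pb = 163 − (1/3)·267 = 74 and Ps = 73.625 + 0.125·267 = 107.

Buyers pay £74; sellers receive £107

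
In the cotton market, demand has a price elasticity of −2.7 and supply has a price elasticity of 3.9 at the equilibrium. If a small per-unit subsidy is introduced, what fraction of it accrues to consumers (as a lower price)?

For a small subsidy around the equilibrium, the benefit split depends on the relative slopes, which at a point are proportional to the elasticities.
Buyer share = εs/(εs + |εd|) = 3.9/(3.9 + 2.7) = 13/22; seller share = |εd|/(εs + |εd|) = 9/22.

Consumer share = 13/22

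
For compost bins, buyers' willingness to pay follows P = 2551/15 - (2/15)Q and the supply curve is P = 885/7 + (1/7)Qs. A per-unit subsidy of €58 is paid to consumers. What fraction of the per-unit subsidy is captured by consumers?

Pre-subsidy: 2551/15 - (2/15)Q = 885/7 + (1/7)Q gives Q* = 158 and P* = 149.
With the rebate, buyers effectively pay Pb = Ps − 58, where Ps is the price sellers receive.
On the curves, Pb = 2551/15 - (2/15)Q and Ps = 885/7 + (1/7)Q; the wedge Ps − Pb = 58 gives 885/7 + (1/7)Q − (2551/15 - (2/15)Q) = 58, so Q' = 368.
Then Pb = 2551/15 − (2/15)·368 = 121 and Ps = 885/7 + (1/7)·368 = 179.
Buyers' price falls by P* − Pb = 149 − 121 = 28; sellers' price rises by Ps − P* = 179 − 149 = 30.
So consumers capture 28/58 = 14/29 of each unit of subsidy.

Consumer share = 14/29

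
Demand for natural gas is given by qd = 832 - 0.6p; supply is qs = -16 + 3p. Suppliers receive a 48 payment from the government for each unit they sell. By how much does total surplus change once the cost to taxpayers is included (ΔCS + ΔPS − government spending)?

Net change in total surplus = -576

Pre-subsidy: 832 - 0.6p = -16 + 3p gives p* = 2120/9, q* = 2072/3.
With the subsidy, sellers receive ps = pb + 48 for each unit, where pb is the price buyers pay.
Supply in terms of pb becomes qs = -16 + 3(pb + 48) = 128 + 3pb. Setting this equal to demand: 832 - 0.6pb = 128 + 3pb, so pb = 1760/9.
Sellers receive ps = 1760/9 + 48 = 2192/9; q' = 832 − 0.6·(1760/9) = 2144/3.
ΔCS = ½(2072/3 + 2144/3)(2120/9 − 1760/9) = 84320/3; ΔPS = ½(2072/3 + 2144/3)(2192/9 − 2120/9) = 16864/3.
Government spending = 48 × 2144/3 = 34304.
Net change = 84320/3 + 16864/3 − 34304 = -576. The loss equals the DWL triangle ½·48·24.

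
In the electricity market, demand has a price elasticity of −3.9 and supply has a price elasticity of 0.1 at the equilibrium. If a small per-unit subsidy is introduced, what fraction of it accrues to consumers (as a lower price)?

Consumer share = 0.025

For a small subsidy around the equilibrium, the benefit split depends on the relative slopes, which at a point are proportional to the elasticities.
Buyer share = εs/(εs + |εd|) = 0.1/(0.1 + 3.9) = 0.025; seller share = |εd|/(εs + |εd|) = 0.975.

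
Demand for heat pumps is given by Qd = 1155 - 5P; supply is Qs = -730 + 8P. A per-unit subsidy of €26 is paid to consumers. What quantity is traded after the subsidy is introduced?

Pre-subsidy: 1155 - 5P = -730 + 8P gives P* = 145, Q* = 430.
With the rebate, buyers effectively pay Pb = Ps − 26, where Ps is the price sellers receive.
Demand in terms of Ps becomes Qd = 1155 − 5(Ps − 26) = 1285 - 5Ps. Setting this equal to supply: 1285 - 5Ps = -730 + 8Ps, so Ps = 155.
Buyers pay Pb = 155 − 26 = 129; Q' = -730 + 8·155 = 510.

Q' = 510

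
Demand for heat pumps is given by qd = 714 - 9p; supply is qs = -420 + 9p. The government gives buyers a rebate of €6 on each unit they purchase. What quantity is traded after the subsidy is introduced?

Pre-subsidy: 714 - 9p = -420 + 9p gives p* = 63, q* = 147.
With the rebate, buyers effectively pay pb = ps − 6, where ps is the price sellers receive.
Demand in terms of ps becomes qd = 714 − 9(ps − 6) = 768 - 9ps. Setting this equal to supply: 768 - 9ps = -420 + 9ps, so ps = 66.
Buyers pay pb = 66 − 6 = 60; q' = -420 + 9·66 = 174.

q' = 174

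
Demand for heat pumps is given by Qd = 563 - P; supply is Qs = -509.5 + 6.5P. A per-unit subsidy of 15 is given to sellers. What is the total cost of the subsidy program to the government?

Pre-subsidy: 563 - P = -509.5 + 6.5P gives P* = 143, Q* = 420.
With the subsidy, sellers receive Ps = Pb + 15 for each unit, where Pb is the price buyers pay.
Supply in terms of Pb becomes Qs = -509.5 + 6.5(Pb + 15) = -412 + 6.5Pb. Setting this equal to demand: 563 - Pb = -412 + 6.5Pb, so Pb = 130.
Sellers receive Ps = 130 + 15 = 145; Q' = 563 − 1·130 = 433.
Government outlay = subsidy × quantity = 15 × 433 = 6495.

Government cost = 6495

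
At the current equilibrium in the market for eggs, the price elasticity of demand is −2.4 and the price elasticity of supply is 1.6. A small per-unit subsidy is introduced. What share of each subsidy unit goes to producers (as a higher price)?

Producer share = 0.6

For a small subsidy around the equilibrium, the benefit split depends on the relative slopes, which at a point are proportional to the elasticities.
Buyer share = εs/(εs + |εd|) = 1.6/(1.6 + 2.4) = 0.4; seller share = |εd|/(εs + |εd|) = 0.6.
So producers capture 0.6 of the subsidy.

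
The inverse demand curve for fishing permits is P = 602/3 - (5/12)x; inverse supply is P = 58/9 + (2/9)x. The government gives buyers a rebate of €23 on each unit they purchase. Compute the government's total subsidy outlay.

Pre-subsidy: 602/3 - (5/12)x = 58/9 + (2/9)x gives x* = 304 and P* = 74.
With the rebate, buyers effectively pay Pb = Ps − 23, where Ps is the price sellers receive.
On the curves, Pb = 602/3 - (5/12)x and Ps = 58/9 + (2/9)x; the wedge Ps − Pb = 23 gives 58/9 + (2/9)x − (602/3 - (5/12)x) = 23, so x' = 340.
Then Pb = 602/3 − (5/12)·340 = 59 and Ps = 58/9 + (2/9)·340 = 82.
Government outlay = subsidy × quantity = 23 × 340 = 7820.

Government cost = €7820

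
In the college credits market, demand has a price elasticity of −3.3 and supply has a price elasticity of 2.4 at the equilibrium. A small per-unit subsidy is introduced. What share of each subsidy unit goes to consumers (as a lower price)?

Consumer share = 8/19

For a small subsidy around the equilibrium, the benefit split depends on the relative slopes, which at a point are proportional to the elasticities.
Buyer share = εs/(εs + |εd|) = 2.4/(2.4 + 3.3) = 8/19; seller share = |εd|/(εs + |εd|) = 11/19.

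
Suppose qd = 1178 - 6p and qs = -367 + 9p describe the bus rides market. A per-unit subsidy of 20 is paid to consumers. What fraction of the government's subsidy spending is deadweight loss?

DWL / government spending = 9/158

Pre-subsidy: 1178 - 6p = -367 + 9p gives p* = 103, q* = 560.
With the rebate, buyers effectively pay pb = ps − 20, where ps is the price sellers receive.
Demand in terms of ps becomes qd = 1178 − 6(ps − 20) = 1298 - 6ps. Setting this equal to supply: 1298 - 6ps = -367 + 9ps, so ps = 111.
Buyers pay pb = 111 − 20 = 91; q' = -367 + 9·111 = 632.
ΔCS = ½(560 + 632)(103 − 91) = 7152; ΔPS = ½(560 + 632)(111 − 103) = 4768.
Government spending = 20 × 632 = 12640.
DWL = ½ × 20 × (632 − 560) = 720; fraction = 720 / 12640 = 9/158.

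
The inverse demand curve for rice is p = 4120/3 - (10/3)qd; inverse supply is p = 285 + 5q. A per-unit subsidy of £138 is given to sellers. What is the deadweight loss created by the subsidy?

Pre-subsidy: 4120/3 - (10/3)q = 285 + 5q gives q* = 130.6 and p* = 938.
With the subsidy, sellers receive ps = pb + 138 for each unit, where pb is the price buyers pay.
On the curves, pb = 4120/3 - (10/3)q and ps = 285 + 5q; the wedge ps − pb = 138 gives 285 + 5q − (4120/3 - (10/3)q) = 138, so q' = 147.16.
Then pb = 4120/3 − (10/3)·147.16 = 882.8 and ps = 285 + 5·147.16 = 1020.8.
The subsidy expands output by 147.16 − 130.6 = 16.56 past the efficient level; on those units the gap between marginal cost and willingness to pay runs from 0 up to 138.
DWL = ½ × 138 × 16.56 = 1142.64.

Deadweight loss = £1142.64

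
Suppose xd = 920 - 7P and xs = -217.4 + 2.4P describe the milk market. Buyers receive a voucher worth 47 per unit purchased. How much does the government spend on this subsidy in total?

Government cost = 7379

Pre-subsidy: 920 - 7P = -217.4 + 2.4P gives P* = 121, x* = 73.
With the rebate, buyers effectively pay Pb = Ps − 47, where Ps is the price sellers receive.
Demand in terms of Ps becomes xd = 920 − 7(Ps − 47) = 1249 - 7Ps. Setting this equal to supply: 1249 - 7Ps = -217.4 + 2.4Ps, so Ps = 156.
Buyers pay Pb = 156 − 47 = 109; x' = -217.4 + 2.4·156 = 157.
Government outlay = subsidy × quantity = 47 × 157 = 7379.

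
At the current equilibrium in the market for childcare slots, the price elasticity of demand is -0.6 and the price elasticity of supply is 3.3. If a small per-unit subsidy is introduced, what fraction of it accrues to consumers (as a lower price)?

For a small subsidy around the equilibrium, the benefit split depends on the relative slopes, which at a point are proportional to the elasticities.
Buyer share = εs/(εs + |εd|) = 3.3/(3.3 + 0.6) = 11/13; seller share = |εd|/(εs + |εd|) = 2/13.

Consumer share = 11/13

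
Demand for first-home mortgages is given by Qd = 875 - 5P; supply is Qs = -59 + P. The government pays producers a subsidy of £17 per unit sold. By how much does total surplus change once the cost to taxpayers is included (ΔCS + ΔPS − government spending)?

Net change in total surplus = -1445/12

Pre-subsidy: 875 - 5P = -59 + P gives P* = 467/3, Q* = 290/3.
With the subsidy, sellers receive Ps = Pb + 17 for each unit, where Pb is the price buyers pay.
Supply in terms of Pb becomes Qs = -59 + 1(Pb + 17) = -42 + Pb. Setting this equal to demand: 875 - 5Pb = -42 + Pb, so Pb = 917/6.
Sellers receive Ps = 917/6 + 17 = 1019/6; Q' = 875 − 5·(917/6) = 665/6.
ΔCS = ½(290/3 + 665/6)(467/3 − 917/6) = 7055/24; ΔPS = ½(290/3 + 665/6)(1019/6 − 467/3) = 35275/24.
Government spending = 17 × 665/6 = 11305/6.
Net change = 7055/24 + 35275/24 − 11305/6 = -1445/12. The loss equals the DWL triangle ½·17·85/6.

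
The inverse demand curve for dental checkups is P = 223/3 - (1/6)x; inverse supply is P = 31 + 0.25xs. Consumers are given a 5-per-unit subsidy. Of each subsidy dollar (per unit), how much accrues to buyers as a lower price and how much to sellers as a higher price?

Pre-subsidy: 223/3 - (1/6)x = 31 + 0.25x gives x* = 104 and P* = 57.
With the rebate, buyers effectively pay Pb = Ps − 5, where Ps is the price sellers receive.
On the curves, Pb = 223/3 - (1/6)x and Ps = 31 + 0.25x; the wedge Ps − Pb = 5 gives 31 + 0.25x − (223/3 - (1/6)x) = 5, so x' = 116.
Then Pb = 223/3 − (1/6)·116 = 55 and Ps = 31 + 0.25·116 = 60.
Buyers' price falls by P* − Pb = 57 − 55 = 2; sellers' price rises by Ps − P* = 60 − 57 = 3.

Buyers gain 2 per unit; sellers gain 3 per unit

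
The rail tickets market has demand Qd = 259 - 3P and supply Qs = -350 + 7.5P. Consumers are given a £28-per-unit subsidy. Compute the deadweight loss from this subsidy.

Pre-subsidy: 259 - 3P = -350 + 7.5P gives P* = 58, Q* = 85.
With the rebate, buyers effectively pay Pb = Ps − 28, where Ps is the price sellers receive.
Demand in terms of Ps becomes Qd = 259 − 3(Ps − 28) = 343 - 3Ps. Setting this equal to supply: 343 - 3Ps = -350 + 7.5Ps, so Ps = 66.
Buyers pay Pb = 66 − 28 = 38; Q' = -350 + 7.5·66 = 145.
The subsidy expands output by 145 − 85 = 60 past the efficient level; on those units the gap between marginal cost and willingness to pay runs from 0 up to 28.
DWL = ½ × 28 × 60 = 840.

Deadweight loss = £840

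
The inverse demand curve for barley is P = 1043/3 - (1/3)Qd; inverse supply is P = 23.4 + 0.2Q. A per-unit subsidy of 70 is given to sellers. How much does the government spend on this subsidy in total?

Government cost = 51747.5

Pre-subsidy: 1043/3 - (1/3)Q = 23.4 + 0.2Q gives Q* = 608 and P* = 145.
With the subsidy, sellers receive Ps = Pb + 70 for each unit, where Pb is the price buyers pay.
On the curves, Pb = 1043/3 - (1/3)Q and Ps = 23.4 + 0.2Q; the wedge Ps − Pb = 70 gives 23.4 + 0.2Q − (1043/3 - (1/3)Q) = 70, so Q' = 739.25.
Then Pb = 1043/3 − (1/3)·739.25 = 101.25 and Ps = 23.4 + 0.2·739.25 = 171.25.
Government outlay = subsidy × quantity = 70 × 739.25 = 51747.5.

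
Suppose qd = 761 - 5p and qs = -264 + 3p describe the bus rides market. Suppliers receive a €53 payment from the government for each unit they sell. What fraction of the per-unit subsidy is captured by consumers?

Pre-subsidy: 761 - 5p = -264 + 3p gives p* = 128.125, q* = 120.375.
With the subsidy, sellers receive ps = pb + 53 for each unit, where pb is the price buyers pay.
Supply in terms of pb becomes qs = -264 + 3(pb + 53) = -105 + 3pb. Setting this equal to demand: 761 - 5pb = -105 + 3pb, so pb = 108.25.
Sellers receive ps = 108.25 + 53 = 161.25; q' = 761 − 5·108.25 = 219.75.
Buyers' price falls by p* − pb = 128.125 − 108.25 = 19.875; sellers' price rises by ps − p* = 161.25 − 128.125 = 33.125.
So consumers capture 19.875/53 = 0.375 of each unit of subsidy.

Consumer share = 0.375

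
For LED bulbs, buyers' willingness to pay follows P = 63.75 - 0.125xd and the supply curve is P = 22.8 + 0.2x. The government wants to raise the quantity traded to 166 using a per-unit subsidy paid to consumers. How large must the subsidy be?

At x = 166, from the demand curve buyers pay Pb = 63.75 − 0.125·166 = 43; from the supply curve sellers need Ps = 22.8 + 0.2·166 = 56.
The subsidy must fill the gap: s = Ps − Pb = 56 − 43 = 13.

Required subsidy s = 13 per unit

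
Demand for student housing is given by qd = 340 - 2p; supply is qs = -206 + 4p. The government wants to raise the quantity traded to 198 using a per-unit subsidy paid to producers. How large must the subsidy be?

Required subsidy s = 30 per unit

At q = 198, invert demand for the buyer price: pb = (340 − 198)/2 = 71; invert supply for the seller price: ps = (198 − (-206))/4 = 101.
The subsidy must fill the gap: s = ps − pb = 101 − 71 = 30.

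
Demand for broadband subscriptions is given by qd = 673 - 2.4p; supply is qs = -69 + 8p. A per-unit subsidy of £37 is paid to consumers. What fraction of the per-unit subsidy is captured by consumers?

Pre-subsidy: 673 - 2.4p = -69 + 8p gives p* = 1855/26, q* = 6523/13.
With the rebate, buyers effectively pay pb = ps − 37, where ps is the price sellers receive.
Demand in terms of ps becomes qd = 673 − 2.4(ps − 37) = 761.8 - 2.4ps. Setting this equal to supply: 761.8 - 2.4ps = -69 + 8ps, so ps = 2077/26.
Buyers pay pb = 2077/26 − 37 = 1115/26; q' = -69 + 8·(2077/26) = 7411/13.
Buyers' price falls by p* − pb = 1855/26 − 1115/26 = 370/13; sellers' price rises by ps − p* = 2077/26 − 1855/26 = 111/13.
So consumers capture (370/13)/37 = 10/13 of each unit of subsidy.

Consumer share = 10/13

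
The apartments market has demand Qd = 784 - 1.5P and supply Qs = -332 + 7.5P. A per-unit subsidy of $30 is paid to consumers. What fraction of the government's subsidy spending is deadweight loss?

Pre-subsidy: 784 - 1.5P = -332 + 7.5P gives P* = 124, Q* = 598.
With the rebate, buyers effectively pay Pb = Ps − 30, where Ps is the price sellers receive.
Demand in terms of Ps becomes Qd = 784 − 1.5(Ps − 30) = 829 - 1.5Ps. Setting this equal to supply: 829 - 1.5Ps = -332 + 7.5Ps, so Ps = 129.
Buyers pay Pb = 129 − 30 = 99; Q' = -332 + 7.5·129 = 635.5.
ΔCS = ½(598 + 635.5)(124 − 99) = 15418.75; ΔPS = ½(598 + 635.5)(129 − 124) = 3083.75.
Government spending = 30 × 635.5 = 19065.
DWL = ½ × 30 × (635.5 − 598) = 562.5; fraction = 562.5 / 19065 = 75/2542.

DWL / government spending = 75/2542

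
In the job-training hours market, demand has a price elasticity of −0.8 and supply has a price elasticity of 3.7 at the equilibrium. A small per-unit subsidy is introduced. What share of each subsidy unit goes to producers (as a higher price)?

Producer share = 8/45

For a small subsidy around the equilibrium, the benefit split depends on the relative slopes, which at a point are proportional to the elasticities.
Buyer share = εs/(εs + |εd|) = 3.7/(3.7 + 0.8) = 37/45; seller share = |εd|/(εs + |εd|) = 8/45.
So producers capture 8/45 of the subsidy.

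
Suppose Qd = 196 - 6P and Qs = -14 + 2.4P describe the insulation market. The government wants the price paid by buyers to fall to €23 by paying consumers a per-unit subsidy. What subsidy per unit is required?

At a buyer price of 23, quantity demanded is 196 − 6·23 = 58.
Sellers supply 58 only when they receive Ps with -14 + 2.4·Ps = 58, i.e. Ps = 30.
s = Ps − Pb = 30 − 23 = 7.

Required subsidy s = €7 per unit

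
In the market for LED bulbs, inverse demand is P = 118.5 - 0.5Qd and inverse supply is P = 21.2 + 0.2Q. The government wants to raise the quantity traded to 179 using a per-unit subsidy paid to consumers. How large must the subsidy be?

Required subsidy s = 28 per unit

At Q = 179, from the demand curve buyers pay Pb = 118.5 − 0.5·179 = 29; from the supply curve sellers need Ps = 21.2 + 0.2·179 = 57.
The subsidy must fill the gap: s = Ps − Pb = 57 − 29 = 28.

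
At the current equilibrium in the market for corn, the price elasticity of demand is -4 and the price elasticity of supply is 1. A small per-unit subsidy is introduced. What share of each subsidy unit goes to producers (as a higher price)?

For a small subsidy around the equilibrium, the benefit split depends on the relative slopes, which at a point are proportional to the elasticities.
Buyer share = εs/(εs + |εd|) = 1/(1 + 4) = 0.2; seller share = |εd|/(εs + |εd|) = 0.8.
So producers capture 0.8 of the subsidy.

Producer share = 0.8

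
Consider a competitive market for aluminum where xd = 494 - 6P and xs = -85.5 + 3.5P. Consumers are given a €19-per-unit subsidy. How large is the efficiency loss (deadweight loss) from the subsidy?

Pre-subsidy: 494 - 6P = -85.5 + 3.5P gives P* = 61, x* = 128.
With the rebate, buyers effectively pay Pb = Ps − 19, where Ps is the price sellers receive.
Demand in terms of Ps becomes xd = 494 − 6(Ps − 19) = 608 - 6Ps. Setting this equal to supply: 608 - 6Ps = -85.5 + 3.5Ps, so Ps = 73.
Buyers pay Pb = 73 − 19 = 54; x' = -85.5 + 3.5·73 = 170.
The subsidy expands output by 170 − 128 = 42 past the efficient level; on those units the gap between marginal cost and willingness to pay runs from 0 up to 19.
DWL = ½ × 19 × 42 = 399.

Deadweight loss = €399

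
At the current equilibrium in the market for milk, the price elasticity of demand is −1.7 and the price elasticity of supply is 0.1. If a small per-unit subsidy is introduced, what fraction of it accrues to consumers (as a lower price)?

Consumer share = 1/18

For a small subsidy around the equilibrium, the benefit split depends on the relative slopes, which at a point are proportional to the elasticities.
Buyer share = εs/(εs + |εd|) = 0.1/(0.1 + 1.7) = 1/18; seller share = |εd|/(εs + |εd|) = 17/18.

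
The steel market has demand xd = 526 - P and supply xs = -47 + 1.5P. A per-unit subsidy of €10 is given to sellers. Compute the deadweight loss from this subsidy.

Deadweight loss = €30

Pre-subsidy: 526 - P = -47 + 1.5P gives P* = 229.2, x* = 296.8.
With the subsidy, sellers receive Ps = Pb + 10 for each unit, where Pb is the price buyers pay.
Supply in terms of Pb becomes xs = -47 + 1.5(Pb + 10) = -32 + 1.5Pb. Setting this equal to demand: 526 - Pb = -32 + 1.5Pb, so Pb = 223.2.
Sellers receive Ps = 223.2 + 10 = 233.2; x' = 526 − 1·223.2 = 302.8.
The subsidy expands output by 302.8 − 296.8 = 6 past the efficient level; on those units the gap between marginal cost and willingness to pay runs from 0 up to 10.
DWL = ½ × 10 × 6 = 30.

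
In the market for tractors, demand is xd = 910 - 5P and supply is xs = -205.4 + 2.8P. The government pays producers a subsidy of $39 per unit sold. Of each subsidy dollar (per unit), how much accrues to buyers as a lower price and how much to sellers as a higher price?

Pre-subsidy: 910 - 5P = -205.4 + 2.8P gives P* = 143, x* = 195.
With the subsidy, sellers receive Ps = Pb + 39 for each unit, where Pb is the price buyers pay.
Supply in terms of Pb becomes xs = -205.4 + 2.8(Pb + 39) = -96.2 + 2.8Pb. Setting this equal to demand: 910 - 5Pb = -96.2 + 2.8Pb, so Pb = 129.
Sellers receive Ps = 129 + 39 = 168; x' = 910 − 5·129 = 265.
Buyers' price falls by P* − Pb = 143 − 129 = 14; sellers' price rises by Ps − P* = 168 − 143 = 25.

Buyers gain $14 per unit; sellers gain $25 per unit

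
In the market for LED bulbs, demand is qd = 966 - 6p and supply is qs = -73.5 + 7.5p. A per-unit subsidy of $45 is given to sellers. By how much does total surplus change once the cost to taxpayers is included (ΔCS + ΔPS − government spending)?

Net change in total surplus = -$3375

Pre-subsidy: 966 - 6p = -73.5 + 7.5p gives p* = 77, q* = 504.
With the subsidy, sellers receive ps = pb + 45 for each unit, where pb is the price buyers pay.
Supply in terms of pb becomes qs = -73.5 + 7.5(pb + 45) = 264 + 7.5pb. Setting this equal to demand: 966 - 6pb = 264 + 7.5pb, so pb = 52.
Sellers receive ps = 52 + 45 = 97; q' = 966 − 6·52 = 654.
ΔCS = ½(504 + 654)(77 − 52) = 14475; ΔPS = ½(504 + 654)(97 − 77) = 11580.
Government spending = 45 × 654 = 29430.
Net change = 14475 + 11580 − 29430 = -3375. The loss equals the DWL triangle ½·45·150.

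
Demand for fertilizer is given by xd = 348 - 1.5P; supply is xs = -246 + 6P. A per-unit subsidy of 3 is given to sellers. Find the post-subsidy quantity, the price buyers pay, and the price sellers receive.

x' = 232.8; buyers pay 76.8; sellers receive 79.8

Pre-subsidy: 348 - 1.5P = -246 + 6P gives P* = 79.2, x* = 229.2.
With the subsidy, sellers receive Ps = Pb + 3 for each unit, where Pb is the price buyers pay.
Supply in terms of Pb becomes xs = -246 + 6(Pb + 3) = -228 + 6Pb. Setting this equal to demand: 348 - 1.5Pb = -228 + 6Pb, so Pb = 76.8.
Sellers receive Ps = 76.8 + 3 = 79.8; x' = 348 − 1.5·76.8 = 232.8.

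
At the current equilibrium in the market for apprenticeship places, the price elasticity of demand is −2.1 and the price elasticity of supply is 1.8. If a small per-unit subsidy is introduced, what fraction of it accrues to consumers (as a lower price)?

For a small subsidy around the equilibrium, the benefit split depends on the relative slopes, which at a point are proportional to the elasticities.
Buyer share = εs/(εs + |εd|) = 1.8/(1.8 + 2.1) = 6/13; seller share = |εd|/(εs + |εd|) = 7/13.

Consumer share = 6/13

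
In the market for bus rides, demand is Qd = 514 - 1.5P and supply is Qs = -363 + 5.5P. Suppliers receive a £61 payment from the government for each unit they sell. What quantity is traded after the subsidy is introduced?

Q' = 11143/28

Pre-subsidy: 514 - 1.5P = -363 + 5.5P gives P* = 877/7, Q* = 4565/14.
With the subsidy, sellers receive Ps = Pb + 61 for each unit, where Pb is the price buyers pay.
Supply in terms of Pb becomes Qs = -363 + 5.5(Pb + 61) = -27.5 + 5.5Pb. Setting this equal to demand: 514 - 1.5Pb = -27.5 + 5.5Pb, so Pb = 1083/14.
Sellers receive Ps = 1083/14 + 61 = 1937/14; Q' = 514 − 1.5·(1083/14) = 11143/28.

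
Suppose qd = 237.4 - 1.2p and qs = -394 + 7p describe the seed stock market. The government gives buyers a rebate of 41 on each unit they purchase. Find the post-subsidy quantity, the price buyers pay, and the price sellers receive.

Pre-subsidy: 237.4 - 1.2p = -394 + 7p gives p* = 77, q* = 145.
With the rebate, buyers effectively pay pb = ps − 41, where ps is the price sellers receive.
Demand in terms of ps becomes qd = 237.4 − 1.2(ps − 41) = 286.6 - 1.2ps. Setting this equal to supply: 286.6 - 1.2ps = -394 + 7ps, so ps = 83.
Buyers pay pb = 83 − 41 = 42; q' = -394 + 7·83 = 187.

q' = 187; buyers pay 42; sellers receive 83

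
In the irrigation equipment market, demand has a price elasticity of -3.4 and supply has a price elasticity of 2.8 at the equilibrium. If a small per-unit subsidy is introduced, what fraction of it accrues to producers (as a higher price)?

For a small subsidy around the equilibrium, the benefit split depends on the relative slopes, which at a point are proportional to the elasticities.
Buyer share = εs/(εs + |εd|) = 2.8/(2.8 + 3.4) = 14/31; seller share = |εd|/(εs + |εd|) = 17/31.
So producers capture 17/31 of the subsidy.

Producer share = 17/31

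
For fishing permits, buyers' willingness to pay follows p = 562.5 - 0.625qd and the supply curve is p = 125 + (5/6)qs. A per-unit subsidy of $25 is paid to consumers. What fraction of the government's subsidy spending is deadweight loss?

DWL / government spending = 1/37

Pre-subsidy: 562.5 - 0.625q = 125 + (5/6)q gives q* = 300 and p* = 375.
With the rebate, buyers effectively pay pb = ps − 25, where ps is the price sellers receive.
On the curves, pb = 562.5 - 0.625q and ps = 125 + (5/6)q; the wedge ps − pb = 25 gives 125 + (5/6)q − (562.5 - 0.625q) = 25, so q' = 2220/7.
Then pb = 562.5 − 0.625·(2220/7) = 2550/7 and ps = 125 + (5/6)·(2220/7) = 2725/7.
ΔCS = ½(300 + 2220/7)(375 − 2550/7) = 162000/49; ΔPS = ½(300 + 2220/7)(2725/7 − 375) = 216000/49.
Government spending = 25 × 2220/7 = 55500/7.
DWL = ½ × 25 × (2220/7 − 300) = 1500/7; fraction = (1500/7) / (55500/7) = 1/37.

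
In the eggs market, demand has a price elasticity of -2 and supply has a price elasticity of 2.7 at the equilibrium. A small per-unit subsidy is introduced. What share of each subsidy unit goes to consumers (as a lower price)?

For a small subsidy around the equilibrium, the benefit split depends on the relative slopes, which at a point are proportional to the elasticities.
Buyer share = εs/(εs + |εd|) = 2.7/(2.7 + 2) = 27/47; seller share = |εd|/(εs + |εd|) = 20/47.

Consumer share = 27/47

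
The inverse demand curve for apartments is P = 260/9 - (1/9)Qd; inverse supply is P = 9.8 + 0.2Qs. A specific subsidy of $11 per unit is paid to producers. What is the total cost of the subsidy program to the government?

Government cost = 7447/7

Pre-subsidy: 260/9 - (1/9)Q = 9.8 + 0.2Q gives Q* = 859/14 and P* = 309/14.
With the subsidy, sellers receive Ps = Pb + 11 for each unit, where Pb is the price buyers pay.
On the curves, Pb = 260/9 - (1/9)Q and Ps = 9.8 + 0.2Q; the wedge Ps − Pb = 11 gives 9.8 + 0.2Q − (260/9 - (1/9)Q) = 11, so Q' = 677/7.
Then Pb = 260/9 − (1/9)·(677/7) = 127/7 and Ps = 9.8 + 0.2·(677/7) = 204/7.
Government outlay = subsidy × quantity = 11 × 677/7 = 7447/7.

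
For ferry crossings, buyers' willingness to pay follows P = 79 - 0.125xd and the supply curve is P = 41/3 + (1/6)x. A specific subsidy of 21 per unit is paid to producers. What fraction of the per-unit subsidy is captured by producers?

Pre-subsidy: 79 - 0.125x = 41/3 + (1/6)x gives x* = 224 and P* = 51.
With the subsidy, sellers receive Ps = Pb + 21 for each unit, where Pb is the price buyers pay.
On the curves, Pb = 79 - 0.125x and Ps = 41/3 + (1/6)x; the wedge Ps − Pb = 21 gives 41/3 + (1/6)x − (79 - 0.125x) = 21, so x' = 296.
Then Pb = 79 − 0.125·296 = 42 and Ps = 41/3 + (1/6)·296 = 63.
Buyers' price falls by P* − Pb = 51 − 42 = 9; sellers' price rises by Ps − P* = 63 − 51 = 12.
So producers capture 12/21 = 4/7 of each unit of subsidy.

Producer share = 4/7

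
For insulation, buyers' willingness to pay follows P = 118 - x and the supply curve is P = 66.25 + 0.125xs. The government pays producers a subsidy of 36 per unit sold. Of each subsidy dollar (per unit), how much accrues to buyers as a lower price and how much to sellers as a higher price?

Pre-subsidy: 118 - x = 66.25 + 0.125x gives x* = 46 and P* = 72.
With the subsidy, sellers receive Ps = Pb + 36 for each unit, where Pb is the price buyers pay.
On the curves, Pb = 118 - x and Ps = 66.25 + 0.125x; the wedge Ps − Pb = 36 gives 66.25 + 0.125x − (118 - x) = 36, so x' = 78.
Then Pb = 118 − 1·78 = 40 and Ps = 66.25 + 0.125·78 = 76.
Buyers' price falls by P* − Pb = 72 − 40 = 32; sellers' price rises by Ps − P* = 76 − 72 = 4.

Buyers gain 32 per unit; sellers gain 4 per unit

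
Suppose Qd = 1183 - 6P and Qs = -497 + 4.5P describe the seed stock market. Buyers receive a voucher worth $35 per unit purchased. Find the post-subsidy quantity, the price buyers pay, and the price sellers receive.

Q' = 313; buyers pay $145; sellers receive $180

Pre-subsidy: 1183 - 6P = -497 + 4.5P gives P* = 160, Q* = 223.
With the rebate, buyers effectively pay Pb = Ps − 35, where Ps is the price sellers receive.
Demand in terms of Ps becomes Qd = 1183 − 6(Ps − 35) = 1393 - 6Ps. Setting this equal to supply: 1393 - 6Ps = -497 + 4.5Ps, so Ps = 180.
Buyers pay Pb = 180 − 35 = 145; Q' = -497 + 4.5·180 = 313.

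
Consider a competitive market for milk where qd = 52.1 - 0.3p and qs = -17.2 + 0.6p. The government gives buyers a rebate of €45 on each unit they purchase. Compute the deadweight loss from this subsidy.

Deadweight loss = €202.5

Pre-subsidy: 52.1 - 0.3p = -17.2 + 0.6p gives p* = 77, q* = 29.
With the rebate, buyers effectively pay pb = ps − 45, where ps is the price sellers receive.
Demand in terms of ps becomes qd = 52.1 − 0.3(ps − 45) = 65.6 - 0.3ps. Setting this equal to supply: 65.6 - 0.3ps = -17.2 + 0.6ps, so ps = 92.
Buyers pay pb = 92 − 45 = 47; q' = -17.2 + 0.6·92 = 38.
The subsidy expands output by 38 − 29 = 9 past the efficient level; on those units the gap between marginal cost and willingness to pay runs from 0 up to 45.
DWL = ½ × 45 × 9 = 202.5.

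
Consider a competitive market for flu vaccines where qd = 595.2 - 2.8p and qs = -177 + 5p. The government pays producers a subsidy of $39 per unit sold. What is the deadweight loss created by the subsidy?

Pre-subsidy: 595.2 - 2.8p = -177 + 5p gives p* = 99, q* = 318.
With the subsidy, sellers receive ps = pb + 39 for each unit, where pb is the price buyers pay.
Supply in terms of pb becomes qs = -177 + 5(pb + 39) = 18 + 5pb. Setting this equal to demand: 595.2 - 2.8pb = 18 + 5pb, so pb = 74.
Sellers receive ps = 74 + 39 = 113; q' = 595.2 − 2.8·74 = 388.
The subsidy expands output by 388 − 318 = 70 past the efficient level; on those units the gap between marginal cost and willingness to pay runs from 0 up to 39.
DWL = ½ × 39 × 70 = 1365.

Deadweight loss = $1365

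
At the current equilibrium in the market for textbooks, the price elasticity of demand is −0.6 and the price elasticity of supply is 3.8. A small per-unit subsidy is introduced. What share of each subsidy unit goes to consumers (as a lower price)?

For a small subsidy around the equilibrium, the benefit split depends on the relative slopes, which at a point are proportional to the elasticities.
Buyer share = εs/(εs + |εd|) = 3.8/(3.8 + 0.6) = 19/22; seller share = |εd|/(εs + |εd|) = 3/22.

Consumer share = 19/22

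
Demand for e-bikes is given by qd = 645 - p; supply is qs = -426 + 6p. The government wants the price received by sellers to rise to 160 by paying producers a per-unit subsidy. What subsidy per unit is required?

Required subsidy s = 49 per unit

At a seller price of 160, quantity supplied is -426 + 6·160 = 534.
Buyers absorb 534 only when they pay pb with 645 − 1·pb = 534, i.e. pb = 111.
s = ps − pb = 160 − 111 = 49.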